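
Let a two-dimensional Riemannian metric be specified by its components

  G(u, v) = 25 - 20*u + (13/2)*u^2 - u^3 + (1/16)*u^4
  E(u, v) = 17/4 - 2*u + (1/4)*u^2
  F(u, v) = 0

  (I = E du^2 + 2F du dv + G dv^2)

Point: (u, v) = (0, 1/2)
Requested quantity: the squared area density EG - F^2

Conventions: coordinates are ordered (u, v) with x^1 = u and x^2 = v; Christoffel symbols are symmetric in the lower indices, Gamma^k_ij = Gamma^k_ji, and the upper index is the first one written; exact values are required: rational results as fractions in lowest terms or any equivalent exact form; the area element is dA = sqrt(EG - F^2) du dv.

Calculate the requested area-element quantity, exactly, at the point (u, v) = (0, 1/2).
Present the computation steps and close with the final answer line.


E = 17/4, F = 0, G = 25; EG - F^2 = 425/4

Answer: EG - F^2 = 425/4


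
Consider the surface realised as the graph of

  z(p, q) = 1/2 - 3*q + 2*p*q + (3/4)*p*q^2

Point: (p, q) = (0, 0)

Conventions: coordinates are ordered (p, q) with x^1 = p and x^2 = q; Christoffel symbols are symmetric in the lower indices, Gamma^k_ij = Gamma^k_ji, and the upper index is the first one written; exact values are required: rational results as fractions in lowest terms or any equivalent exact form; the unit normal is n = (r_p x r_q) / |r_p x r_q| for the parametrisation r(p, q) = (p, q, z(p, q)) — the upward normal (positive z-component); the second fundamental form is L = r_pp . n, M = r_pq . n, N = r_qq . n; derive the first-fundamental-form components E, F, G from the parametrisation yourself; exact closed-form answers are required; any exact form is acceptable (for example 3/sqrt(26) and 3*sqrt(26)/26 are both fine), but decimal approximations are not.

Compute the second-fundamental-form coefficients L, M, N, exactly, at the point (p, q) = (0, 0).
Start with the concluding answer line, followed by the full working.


Answer: L = 0, M = sqrt(10)/5, N = 0

z_p = 0, z_q = -3, z_pp = 0, z_pq = 2, z_qq = 0
E = 1, F = 0, G = 10; answer radicand W^2 = 10
unnormalised second-form numerators: l = 0, m = 2, n = 0; L = l/sqrt(10), and similarly M = m/sqrt(W^2), N = n/sqrt(W^2)


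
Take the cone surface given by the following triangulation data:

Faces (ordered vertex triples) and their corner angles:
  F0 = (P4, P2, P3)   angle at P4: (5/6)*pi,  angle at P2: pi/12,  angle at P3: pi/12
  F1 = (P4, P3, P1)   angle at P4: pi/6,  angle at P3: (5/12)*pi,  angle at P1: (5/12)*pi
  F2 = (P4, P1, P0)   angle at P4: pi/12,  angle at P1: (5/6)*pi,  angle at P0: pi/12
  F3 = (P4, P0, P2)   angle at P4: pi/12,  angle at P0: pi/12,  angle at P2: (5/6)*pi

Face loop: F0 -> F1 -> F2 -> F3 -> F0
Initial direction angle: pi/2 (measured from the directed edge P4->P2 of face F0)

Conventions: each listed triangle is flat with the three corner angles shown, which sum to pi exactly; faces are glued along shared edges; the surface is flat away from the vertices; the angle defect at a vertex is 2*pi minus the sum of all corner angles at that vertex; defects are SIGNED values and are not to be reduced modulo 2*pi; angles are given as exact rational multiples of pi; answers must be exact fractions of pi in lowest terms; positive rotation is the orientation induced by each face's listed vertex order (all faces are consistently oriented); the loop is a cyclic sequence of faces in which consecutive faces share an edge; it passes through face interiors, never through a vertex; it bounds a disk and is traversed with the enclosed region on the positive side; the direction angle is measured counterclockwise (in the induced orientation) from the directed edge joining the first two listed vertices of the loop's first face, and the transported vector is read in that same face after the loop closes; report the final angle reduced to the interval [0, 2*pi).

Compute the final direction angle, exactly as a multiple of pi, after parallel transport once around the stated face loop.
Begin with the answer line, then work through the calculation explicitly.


Answer: final direction angle = (4/3)*pi

enclosed vertex P4: corner angles sum to (7/6)*pi, defect = 2*pi - (7/6)*pi = (5/6)*pi
by Gauss-Bonnet the loop rotates the vector by the enclosed defect sum (positive orientation, mod 2*pi)
final angle = pi/2 + (5/6)*pi = (4/3)*pi (mod 2*pi)


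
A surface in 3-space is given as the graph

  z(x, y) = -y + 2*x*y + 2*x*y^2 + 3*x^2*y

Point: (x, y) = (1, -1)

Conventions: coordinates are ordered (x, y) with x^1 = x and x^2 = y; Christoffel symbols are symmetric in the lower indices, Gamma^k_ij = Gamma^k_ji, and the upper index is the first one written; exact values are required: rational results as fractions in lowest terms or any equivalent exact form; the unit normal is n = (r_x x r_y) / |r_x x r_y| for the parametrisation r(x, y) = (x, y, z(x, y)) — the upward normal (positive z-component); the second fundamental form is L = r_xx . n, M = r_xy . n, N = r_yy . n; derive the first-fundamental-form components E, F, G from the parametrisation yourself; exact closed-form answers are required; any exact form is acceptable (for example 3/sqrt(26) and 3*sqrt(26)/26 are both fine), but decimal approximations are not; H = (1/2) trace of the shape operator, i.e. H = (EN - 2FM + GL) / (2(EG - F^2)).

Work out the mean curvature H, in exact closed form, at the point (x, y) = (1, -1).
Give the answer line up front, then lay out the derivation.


Answer: H = 71*sqrt(37)/1369

z_x = -6, z_y = 0, z_xx = -6, z_xy = 4, z_yy = 4
E = 37, F = 0, G = 1; answer radicand W^2 = 37
unnormalised second-form numerators: l = -6, m = 4, n = 4; L = l/sqrt(37), and similarly M = m/sqrt(W^2), N = n/sqrt(W^2)
H = (E*n - 2*F*m + G*l) / (2*(EG - F^2)*sqrt(W^2)); E*n - 2*F*m + G*l = 142, EG - F^2 = 37, so H = (71/37)/sqrt(37)


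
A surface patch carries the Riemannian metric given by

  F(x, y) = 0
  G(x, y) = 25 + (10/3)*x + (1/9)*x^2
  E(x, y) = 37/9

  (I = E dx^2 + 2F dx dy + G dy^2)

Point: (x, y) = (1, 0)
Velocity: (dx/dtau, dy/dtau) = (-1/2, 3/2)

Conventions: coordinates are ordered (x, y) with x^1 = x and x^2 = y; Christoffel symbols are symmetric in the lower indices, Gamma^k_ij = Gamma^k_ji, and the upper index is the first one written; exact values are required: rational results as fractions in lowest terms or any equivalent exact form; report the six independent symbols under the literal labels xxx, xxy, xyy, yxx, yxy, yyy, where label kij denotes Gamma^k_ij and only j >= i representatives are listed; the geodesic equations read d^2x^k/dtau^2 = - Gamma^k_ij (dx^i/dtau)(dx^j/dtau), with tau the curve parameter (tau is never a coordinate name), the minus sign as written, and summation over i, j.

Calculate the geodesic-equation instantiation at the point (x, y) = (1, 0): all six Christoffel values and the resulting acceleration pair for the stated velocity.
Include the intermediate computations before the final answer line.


E = 37/9, F = 0, G = 256/9 at the point
E_x = 0, E_y = 0, F_x = 0, F_y = 0, G_x = 32/9, G_y = 0
EG - F^2 = 9472/81;  g^inv = (81/9472) * [[256/9, 0], [0, 37/9]]
first-kind symbols [ij,l] = (1/2)(d_i g_jl + d_j g_il - d_l g_ij): [xx,x] = E_x/2 = 0, [xx,y] = F_x - E_y/2 = 0, [xy,x] = E_y/2 = 0, [xy,y] = G_x/2 = 16/9, [yy,x] = F_y - G_x/2 = -16/9, [yy,y] = G_y/2 = 0
Gamma^x_ij = (G*[ij,x] - F*[ij,y])/(EG - F^2), Gamma^y_ij = (E*[ij,y] - F*[ij,x])/(EG - F^2)
Gamma_xxx = 0, Gamma_xxy = 0, Gamma_xyy = -16/37, Gamma_yxx = 0, Gamma_yxy = 1/16, Gamma_yyy = 0
d^2x/dtau^2 = -(Gamma_xxx*(-1/2)^2 + 2*Gamma_xxy*(-1/2)*(3/2) + Gamma_xyy*(3/2)^2) = 36/37
d^2y/dtau^2 = -(Gamma_yxx*(-1/2)^2 + 2*Gamma_yxy*(-1/2)*(3/2) + Gamma_yyy*(3/2)^2) = 3/32

Answer: Gamma_xxx = 0, Gamma_xxy = 0, Gamma_xyy = -16/37, Gamma_yxx = 0, Gamma_yxy = 1/16, Gamma_yyy = 0; accelerations (d^2x/dtau^2, d^2y/dtau^2) = (36/37, 3/32)


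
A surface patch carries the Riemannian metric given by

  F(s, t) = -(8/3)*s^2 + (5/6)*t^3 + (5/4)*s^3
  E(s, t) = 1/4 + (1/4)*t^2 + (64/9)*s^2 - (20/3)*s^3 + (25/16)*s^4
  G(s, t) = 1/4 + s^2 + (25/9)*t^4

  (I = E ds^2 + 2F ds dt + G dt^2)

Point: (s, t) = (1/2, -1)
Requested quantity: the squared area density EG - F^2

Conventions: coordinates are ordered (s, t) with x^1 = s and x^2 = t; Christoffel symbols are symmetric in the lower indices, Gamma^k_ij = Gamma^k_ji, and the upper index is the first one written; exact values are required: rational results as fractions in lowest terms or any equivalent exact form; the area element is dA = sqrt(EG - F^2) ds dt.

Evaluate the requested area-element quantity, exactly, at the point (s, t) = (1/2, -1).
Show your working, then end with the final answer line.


E = 3553/2304, F = -43/32, G = 59/18; EG - F^2 = 269485/82944

Answer: EG - F^2 = 269485/82944


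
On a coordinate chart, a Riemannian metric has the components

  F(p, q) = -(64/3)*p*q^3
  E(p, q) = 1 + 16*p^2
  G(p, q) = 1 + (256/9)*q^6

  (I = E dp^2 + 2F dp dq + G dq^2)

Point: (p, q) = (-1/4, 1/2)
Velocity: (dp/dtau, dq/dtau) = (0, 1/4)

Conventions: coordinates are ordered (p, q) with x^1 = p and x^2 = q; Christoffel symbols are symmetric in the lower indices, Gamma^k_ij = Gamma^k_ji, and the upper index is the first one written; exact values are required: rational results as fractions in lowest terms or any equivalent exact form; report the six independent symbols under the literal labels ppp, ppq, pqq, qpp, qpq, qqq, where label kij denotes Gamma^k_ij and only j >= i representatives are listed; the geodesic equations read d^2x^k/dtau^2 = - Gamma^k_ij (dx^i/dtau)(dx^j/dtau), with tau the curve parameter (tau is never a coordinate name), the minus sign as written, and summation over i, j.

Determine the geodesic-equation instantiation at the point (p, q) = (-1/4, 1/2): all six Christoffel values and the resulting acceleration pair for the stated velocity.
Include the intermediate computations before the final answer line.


E = 2, F = 2/3, G = 13/9 at the point
E_p = -8, E_q = 0, F_p = -8/3, F_q = 4, G_p = 0, G_q = 16/3
EG - F^2 = 22/9;  g^inv = (9/22) * [[13/9, -2/3], [-2/3, 2]]
first-kind symbols [ij,l] = (1/2)(d_i g_jl + d_j g_il - d_l g_ij): [pp,p] = E_p/2 = -4, [pp,q] = F_p - E_q/2 = -8/3, [pq,p] = E_q/2 = 0, [pq,q] = G_p/2 = 0, [qq,p] = F_q - G_p/2 = 4, [qq,q] = G_q/2 = 8/3
Gamma^p_ij = (G*[ij,p] - F*[ij,q])/(EG - F^2), Gamma^q_ij = (E*[ij,q] - F*[ij,p])/(EG - F^2)
Gamma_ppp = -18/11, Gamma_ppq = 0, Gamma_pqq = 18/11, Gamma_qpp = -12/11, Gamma_qpq = 0, Gamma_qqq = 12/11
d^2p/dtau^2 = -(Gamma_ppp*(0)^2 + 2*Gamma_ppq*(0)*(1/4) + Gamma_pqq*(1/4)^2) = -9/88
d^2q/dtau^2 = -(Gamma_qpp*(0)^2 + 2*Gamma_qpq*(0)*(1/4) + Gamma_qqq*(1/4)^2) = -3/44

Answer: Gamma_ppp = -18/11, Gamma_ppq = 0, Gamma_pqq = 18/11, Gamma_qpp = -12/11, Gamma_qpq = 0, Gamma_qqq = 12/11; accelerations (d^2p/dtau^2, d^2q/dtau^2) = (-9/88, -3/44)


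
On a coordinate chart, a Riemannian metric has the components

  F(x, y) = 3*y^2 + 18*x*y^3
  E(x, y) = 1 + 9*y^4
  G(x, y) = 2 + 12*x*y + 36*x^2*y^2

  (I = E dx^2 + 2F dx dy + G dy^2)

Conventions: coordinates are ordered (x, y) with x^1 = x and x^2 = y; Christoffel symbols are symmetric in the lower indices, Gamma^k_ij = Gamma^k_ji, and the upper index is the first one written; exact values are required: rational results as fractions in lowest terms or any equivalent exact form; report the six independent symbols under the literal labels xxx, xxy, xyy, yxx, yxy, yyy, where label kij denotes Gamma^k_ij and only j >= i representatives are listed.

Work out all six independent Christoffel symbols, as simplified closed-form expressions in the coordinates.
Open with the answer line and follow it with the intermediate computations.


Answer: Gamma_xxx = 0, Gamma_xxy = 18*y^3/(36*x^2*y^2 + 12*x*y + 9*y^4 + 2), Gamma_xyy = 18*x*y^2/(36*x^2*y^2 + 12*x*y + 9*y^4 + 2), Gamma_yxx = 0, Gamma_yxy = (36*x*y^2 + 6*y)/(36*x^2*y^2 + 12*x*y + 9*y^4 + 2), Gamma_yyy = (36*x^2*y + 6*x)/(36*x^2*y^2 + 12*x*y + 9*y^4 + 2)

E = 1 + 9*y^4; F = 3*y^2 + 18*x*y^3; G = 2 + 12*x*y + 36*x^2*y^2
Gamma^k_ij = (1/2) g^{kl} (d_i g_jl + d_j g_il - d_l g_ij), with g^inv = (1/(EG-F^2)) [[G, -F], [-F, E]]
first partials: E_x = 0, E_y = 36*y^3, F_x = 18*y^3, F_y = 6*y + 54*x*y^2, G_x = 12*y + 72*x*y^2, G_y = 12*x + 72*x^2*y
D = EG - F^2 = 2 + 12*x*y + 9*y^4 + 36*x^2*y^2
expanded: Gamma^x_xx = (G E_x - 2F F_x + F E_y)/(2D), Gamma^x_xy = (G E_y - F G_x)/(2D), Gamma^x_yy = (2G F_y - G G_x - F G_y)/(2D), Gamma^y_xx = (2E F_x - E E_y - F E_x)/(2D), Gamma^y_xy = (E G_x - F E_y)/(2D), Gamma^y_yy = (E G_y - 2F F_y + F G_x)/(2D); substitute and cancel common factors


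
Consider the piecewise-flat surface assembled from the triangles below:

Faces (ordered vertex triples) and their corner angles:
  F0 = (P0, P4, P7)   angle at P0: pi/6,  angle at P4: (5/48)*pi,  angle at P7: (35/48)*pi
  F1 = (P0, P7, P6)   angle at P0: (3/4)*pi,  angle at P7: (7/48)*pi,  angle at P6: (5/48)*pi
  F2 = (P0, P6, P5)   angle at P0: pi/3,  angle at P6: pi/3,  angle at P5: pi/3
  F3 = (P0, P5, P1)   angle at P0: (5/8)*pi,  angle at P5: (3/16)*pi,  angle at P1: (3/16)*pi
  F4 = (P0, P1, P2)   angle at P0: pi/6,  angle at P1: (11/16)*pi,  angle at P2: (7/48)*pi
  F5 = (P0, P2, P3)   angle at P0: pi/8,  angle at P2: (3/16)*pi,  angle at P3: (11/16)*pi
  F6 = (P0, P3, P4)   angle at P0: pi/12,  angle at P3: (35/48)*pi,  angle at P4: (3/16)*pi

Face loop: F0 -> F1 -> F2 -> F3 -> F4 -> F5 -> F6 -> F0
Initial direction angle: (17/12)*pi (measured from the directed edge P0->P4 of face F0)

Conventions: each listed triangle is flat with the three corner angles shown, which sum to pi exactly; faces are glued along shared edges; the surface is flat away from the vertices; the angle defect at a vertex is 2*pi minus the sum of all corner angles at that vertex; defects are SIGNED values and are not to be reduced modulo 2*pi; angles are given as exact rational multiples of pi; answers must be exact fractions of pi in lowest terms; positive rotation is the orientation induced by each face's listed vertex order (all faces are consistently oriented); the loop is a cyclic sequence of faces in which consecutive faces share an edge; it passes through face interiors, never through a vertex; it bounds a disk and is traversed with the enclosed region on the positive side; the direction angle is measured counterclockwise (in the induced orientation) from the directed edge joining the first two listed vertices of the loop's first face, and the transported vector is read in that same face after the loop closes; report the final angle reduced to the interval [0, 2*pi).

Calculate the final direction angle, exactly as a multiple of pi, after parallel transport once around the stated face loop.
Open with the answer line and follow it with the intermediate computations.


Answer: final direction angle = (7/6)*pi

enclosed vertex P0: corner angles sum to (9/4)*pi, defect = 2*pi - (9/4)*pi = -pi/4
transport around the loop rotates by the sum of enclosed defects; add to the initial angle mod 2*pi
final angle = (17/12)*pi - pi/4 = (7/6)*pi (mod 2*pi)


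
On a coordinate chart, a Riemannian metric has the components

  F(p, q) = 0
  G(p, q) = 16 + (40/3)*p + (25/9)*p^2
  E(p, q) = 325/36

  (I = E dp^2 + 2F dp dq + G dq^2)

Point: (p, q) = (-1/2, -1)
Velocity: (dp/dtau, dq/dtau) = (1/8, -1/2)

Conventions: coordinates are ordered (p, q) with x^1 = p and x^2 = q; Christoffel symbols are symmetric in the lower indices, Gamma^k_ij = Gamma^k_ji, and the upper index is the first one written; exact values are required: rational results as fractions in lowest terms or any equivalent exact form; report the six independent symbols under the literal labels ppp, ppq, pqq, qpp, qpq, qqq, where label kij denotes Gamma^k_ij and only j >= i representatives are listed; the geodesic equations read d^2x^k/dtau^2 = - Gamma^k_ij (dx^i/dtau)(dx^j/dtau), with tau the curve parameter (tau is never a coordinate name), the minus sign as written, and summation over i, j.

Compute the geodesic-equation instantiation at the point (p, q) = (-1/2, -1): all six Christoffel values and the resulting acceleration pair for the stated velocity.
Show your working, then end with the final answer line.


E = 325/36, F = 0, G = 361/36 at the point
E_p = 0, E_q = 0, F_p = 0, F_q = 0, G_p = 95/9, G_q = 0
EG - F^2 = 117325/1296;  g^inv = (1296/117325) * [[361/36, 0], [0, 325/36]]
first-kind symbols [ij,l] = (1/2)(d_i g_jl + d_j g_il - d_l g_ij): [pp,p] = E_p/2 = 0, [pp,q] = F_p - E_q/2 = 0, [pq,p] = E_q/2 = 0, [pq,q] = G_p/2 = 95/18, [qq,p] = F_q - G_p/2 = -95/18, [qq,q] = G_q/2 = 0
Gamma^p_ij = (G*[ij,p] - F*[ij,q])/(EG - F^2), Gamma^q_ij = (E*[ij,q] - F*[ij,p])/(EG - F^2)
Gamma_ppp = 0, Gamma_ppq = 0, Gamma_pqq = -38/65, Gamma_qpp = 0, Gamma_qpq = 10/19, Gamma_qqq = 0
d^2p/dtau^2 = -(Gamma_ppp*(1/8)^2 + 2*Gamma_ppq*(1/8)*(-1/2) + Gamma_pqq*(-1/2)^2) = 19/130
d^2q/dtau^2 = -(Gamma_qpp*(1/8)^2 + 2*Gamma_qpq*(1/8)*(-1/2) + Gamma_qqq*(-1/2)^2) = 5/76

Answer: Gamma_ppp = 0, Gamma_ppq = 0, Gamma_pqq = -38/65, Gamma_qpp = 0, Gamma_qpq = 10/19, Gamma_qqq = 0; accelerations (d^2p/dtau^2, d^2q/dtau^2) = (19/130, 5/76)


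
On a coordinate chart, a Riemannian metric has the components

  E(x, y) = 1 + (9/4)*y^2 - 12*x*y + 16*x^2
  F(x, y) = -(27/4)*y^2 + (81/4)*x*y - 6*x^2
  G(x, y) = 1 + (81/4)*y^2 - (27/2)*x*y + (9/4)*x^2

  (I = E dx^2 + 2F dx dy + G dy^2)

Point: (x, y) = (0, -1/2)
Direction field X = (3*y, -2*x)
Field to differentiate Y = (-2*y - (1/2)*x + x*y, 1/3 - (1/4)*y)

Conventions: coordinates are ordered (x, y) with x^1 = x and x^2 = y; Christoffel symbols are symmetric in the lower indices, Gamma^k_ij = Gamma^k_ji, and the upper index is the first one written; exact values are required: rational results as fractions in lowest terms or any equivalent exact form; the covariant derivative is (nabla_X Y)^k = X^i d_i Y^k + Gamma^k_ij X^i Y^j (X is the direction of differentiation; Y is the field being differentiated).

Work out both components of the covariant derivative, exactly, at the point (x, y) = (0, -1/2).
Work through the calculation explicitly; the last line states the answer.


E = 25/16, F = -27/16, G = 97/16 at the point
E_x = 6, E_y = -9/4, F_x = -81/8, F_y = 27/4, G_x = 27/4, G_y = -81/4
EG - F^2 = 53/8;  g^inv = (8/53) * [[97/16, 27/16], [27/16, 25/16]]
first-kind symbols [ij,l] = (1/2)(d_i g_jl + d_j g_il - d_l g_ij): [xx,x] = E_x/2 = 3, [xx,y] = F_x - E_y/2 = -9, [xy,x] = E_y/2 = -9/8, [xy,y] = G_x/2 = 27/8, [yy,x] = F_y - G_x/2 = 27/8, [yy,y] = G_y/2 = -81/8
Gamma^x_ij = (G*[ij,x] - F*[ij,y])/(EG - F^2), Gamma^y_ij = (E*[ij,y] - F*[ij,x])/(EG - F^2)
Gamma_xxx = 24/53, Gamma_xxy = -9/53, Gamma_xyy = 27/53, Gamma_yxx = -72/53, Gamma_yxy = 27/53, Gamma_yyy = -81/53
X = (-3/2, 0), Y = (1, 11/24) at the point

Answer: (nabla_X Y)^x = 15/16, (nabla_X Y)^y = 27/16


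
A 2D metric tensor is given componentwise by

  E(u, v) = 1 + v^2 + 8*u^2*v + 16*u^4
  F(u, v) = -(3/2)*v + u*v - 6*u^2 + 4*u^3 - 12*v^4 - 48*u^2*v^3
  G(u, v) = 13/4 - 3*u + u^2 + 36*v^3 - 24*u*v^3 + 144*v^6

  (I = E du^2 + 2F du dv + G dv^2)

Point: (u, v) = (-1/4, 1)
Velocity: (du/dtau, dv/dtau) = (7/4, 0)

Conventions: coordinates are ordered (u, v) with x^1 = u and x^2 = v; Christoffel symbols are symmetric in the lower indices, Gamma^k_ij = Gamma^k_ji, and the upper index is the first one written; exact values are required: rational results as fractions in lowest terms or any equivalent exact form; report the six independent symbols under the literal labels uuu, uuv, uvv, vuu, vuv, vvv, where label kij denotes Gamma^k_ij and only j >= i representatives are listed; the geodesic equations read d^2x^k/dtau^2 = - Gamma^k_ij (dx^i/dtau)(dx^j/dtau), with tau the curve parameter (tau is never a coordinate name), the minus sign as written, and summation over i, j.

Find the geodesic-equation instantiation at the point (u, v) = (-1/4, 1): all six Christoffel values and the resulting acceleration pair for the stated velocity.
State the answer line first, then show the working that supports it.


Answer: Gamma_uuu = -20/1533, Gamma_uuv = 10/1533, Gamma_uvv = -120/511, Gamma_vuu = 220/1533, Gamma_vuv = -110/1533, Gamma_vvv = 1320/511; accelerations (d^2u/dtau^2, d^2v/dtau^2) = (35/876, -385/876)

E = 41/16, F = -275/16, G = 3041/16 at the point
E_u = -5, E_v = 5/2, F_u = 115/4, F_v = -235/4, G_u = -55/2, G_v = 990
EG - F^2 = 1533/8;  g^inv = (8/1533) * [[3041/16, 275/16], [275/16, 41/16]]
first-kind symbols [ij,l] = (1/2)(d_i g_jl + d_j g_il - d_l g_ij): [uu,u] = E_u/2 = -5/2, [uu,v] = F_u - E_v/2 = 55/2, [uv,u] = E_v/2 = 5/4, [uv,v] = G_u/2 = -55/4, [vv,u] = F_v - G_u/2 = -45, [vv,v] = G_v/2 = 495
Gamma^u_ij = (G*[ij,u] - F*[ij,v])/(EG - F^2), Gamma^v_ij = (E*[ij,v] - F*[ij,u])/(EG - F^2)
Gamma_uuu = -20/1533, Gamma_uuv = 10/1533, Gamma_uvv = -120/511, Gamma_vuu = 220/1533, Gamma_vuv = -110/1533, Gamma_vvv = 1320/511
d^2u/dtau^2 = -(Gamma_uuu*(7/4)^2 + 2*Gamma_uuv*(7/4)*(0) + Gamma_uvv*(0)^2) = 35/876
d^2v/dtau^2 = -(Gamma_vuu*(7/4)^2 + 2*Gamma_vuv*(7/4)*(0) + Gamma_vvv*(0)^2) = -385/876


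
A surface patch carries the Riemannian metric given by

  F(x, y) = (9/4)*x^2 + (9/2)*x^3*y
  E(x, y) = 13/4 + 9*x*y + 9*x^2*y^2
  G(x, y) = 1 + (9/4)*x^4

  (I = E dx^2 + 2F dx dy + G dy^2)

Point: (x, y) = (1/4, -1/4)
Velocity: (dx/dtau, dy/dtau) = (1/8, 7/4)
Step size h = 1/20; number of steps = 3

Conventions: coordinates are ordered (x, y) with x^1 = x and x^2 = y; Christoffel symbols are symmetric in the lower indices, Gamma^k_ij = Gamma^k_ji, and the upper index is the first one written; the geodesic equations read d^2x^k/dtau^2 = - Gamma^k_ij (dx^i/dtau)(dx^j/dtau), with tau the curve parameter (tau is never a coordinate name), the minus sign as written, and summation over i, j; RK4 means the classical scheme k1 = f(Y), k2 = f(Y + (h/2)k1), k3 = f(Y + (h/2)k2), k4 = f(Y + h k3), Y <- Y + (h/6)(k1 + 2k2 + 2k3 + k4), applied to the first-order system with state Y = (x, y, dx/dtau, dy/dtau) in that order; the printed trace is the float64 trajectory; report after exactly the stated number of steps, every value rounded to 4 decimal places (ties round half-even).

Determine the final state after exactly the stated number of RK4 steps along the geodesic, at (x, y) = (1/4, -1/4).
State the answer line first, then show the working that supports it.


Answer: x = 0.2671, y = 0.0124, dx/dtau = 0.1035, dy/dtau = 1.7485

f(Y) = (dx/dtau, dy/dtau, -Gamma^x_ij Y'^i Y'^j, -Gamma^y_ij Y'^i Y'^j) with the Gammas evaluated at the stage position; h = 0.050000; intermediate values shown to 6 dp
step 0: x = 0.2500, y = -0.2500, dx/dtau = 0.1250, dy/dtau = 1.7500
step 1:
  k1: at (x, y) = (0.250000, -0.250000), (dx/dtau, dy/dtau) = (0.125000, 1.750000); Gamma_xxx = -0.360386, Gamma_xxy = 0.360386, Gamma_xyy = 0.000000, Gamma_yxx = -0.025742, Gamma_yxy = 0.025742, Gamma_yyy = 0.000000; k1 = (0.125000, 1.750000, -0.152038, -0.010860)
  k2: at (x, y) = (0.253125, -0.206250), (dx/dtau, dy/dtau) = (0.121199, 1.749729); Gamma_xxx = -0.295396, Gamma_xxy = 0.362531, Gamma_xyy = 0.000000, Gamma_yxx = -0.021133, Gamma_yxy = 0.025936, Gamma_yyy = 0.000000; k2 = (0.121199, 1.749729, -0.149422, -0.010690)
  k3: at (x, y) = (0.253030, -0.206257), (dx/dtau, dy/dtau) = (0.121264, 1.749733); Gamma_xxx = -0.295404, Gamma_xxy = 0.362393, Gamma_xyy = 0.000000, Gamma_yxx = -0.021117, Gamma_yxy = 0.025906, Gamma_yyy = 0.000000; k3 = (0.121264, 1.749733, -0.149441, -0.010683)
  k4: at (x, y) = (0.256063, -0.162513), (dx/dtau, dy/dtau) = (0.117528, 1.749466); Gamma_xxx = -0.231129, Gamma_xxy = 0.364178, Gamma_xyy = 0.000000, Gamma_yxx = -0.016531, Gamma_yxy = 0.026046, Gamma_yyy = 0.000000; k4 = (0.117528, 1.749466, -0.146565, -0.010482)
  Y <- Y + (h/6)(k1 + 2k2 + 2k3 + k4): x = 0.2561, y = -0.1625, dx/dtau = 0.1175, dy/dtau = 1.7495
step 2:
  k1: at (x, y) = (0.256062, -0.162513), (dx/dtau, dy/dtau) = (0.117531, 1.749466); Gamma_xxx = -0.231129, Gamma_xxy = 0.364176, Gamma_xyy = 0.000000, Gamma_yxx = -0.016530, Gamma_yxy = 0.026046, Gamma_yyy = 0.000000; k1 = (0.117531, 1.749466, -0.146568, -0.010483)
  k2: at (x, y) = (0.259000, -0.118777), (dx/dtau, dy/dtau) = (0.113866, 1.749204); Gamma_xxx = -0.167663, Gamma_xxy = 0.365600, Gamma_xyy = 0.000000, Gamma_yxx = -0.011984, Gamma_yxy = 0.026133, Gamma_yyy = 0.000000; k2 = (0.113866, 1.749204, -0.143463, -0.010255)
  k3: at (x, y) = (0.258909, -0.118783), (dx/dtau, dy/dtau) = (0.113944, 1.749210); Gamma_xxx = -0.167672, Gamma_xxy = 0.365470, Gamma_xyy = 0.000000, Gamma_yxx = -0.011976, Gamma_yxy = 0.026104, Gamma_yyy = 0.000000; k3 = (0.113944, 1.749210, -0.143508, -0.010250)
  k4: at (x, y) = (0.261759, -0.075053), (dx/dtau, dy/dtau) = (0.110355, 1.748953); Gamma_xxx = -0.105100, Gamma_xxy = 0.366554, Gamma_xyy = 0.000000, Gamma_yxx = -0.007496, Gamma_yxy = 0.026143, Gamma_yyy = 0.000000; k4 = (0.110355, 1.748953, -0.140214, -0.010000)
  Y <- Y + (h/6)(k1 + 2k2 + 2k3 + k4): x = 0.2618, y = -0.0751, dx/dtau = 0.1104, dy/dtau = 1.7490
step 3:
  k1: at (x, y) = (0.261758, -0.075053), (dx/dtau, dy/dtau) = (0.110358, 1.748953); Gamma_xxx = -0.105100, Gamma_xxy = 0.366552, Gamma_xyy = 0.000000, Gamma_yxx = -0.007496, Gamma_yxy = 0.026142, Gamma_yyy = 0.000000; k1 = (0.110358, 1.748953, -0.140217, -0.010000)
  k2: at (x, y) = (0.264517, -0.031329), (dx/dtau, dy/dtau) = (0.106852, 1.748703); Gamma_xxx = -0.043503, Gamma_xxy = 0.367298, Gamma_xyy = 0.000000, Gamma_yxx = -0.003095, Gamma_yxy = 0.026133, Gamma_yyy = 0.000000; k2 = (0.106852, 1.748703, -0.136765, -0.009731)
  k3: at (x, y) = (0.264429, -0.031335), (dx/dtau, dy/dtau) = (0.106939, 1.748710); Gamma_xxx = -0.043511, Gamma_xxy = 0.367178, Gamma_xyy = 0.000000, Gamma_yxx = -0.003094, Gamma_yxy = 0.026107, Gamma_yyy = 0.000000; k3 = (0.106939, 1.748710, -0.136831, -0.009729)
  k4: at (x, y) = (0.267105, 0.012382), (dx/dtau, dy/dtau) = (0.103516, 1.748467); Gamma_xxx = 0.017042, Gamma_xxy = 0.367611, Gamma_xyy = 0.000000, Gamma_yxx = 0.001208, Gamma_yxy = 0.026055, Gamma_yyy = 0.000000; k4 = (0.103516, 1.748467, -0.133254, -0.009445)
  Y <- Y + (h/6)(k1 + 2k2 + 2k3 + k4): x = 0.2671, y = 0.0124, dx/dtau = 0.1035, dy/dtau = 1.7485


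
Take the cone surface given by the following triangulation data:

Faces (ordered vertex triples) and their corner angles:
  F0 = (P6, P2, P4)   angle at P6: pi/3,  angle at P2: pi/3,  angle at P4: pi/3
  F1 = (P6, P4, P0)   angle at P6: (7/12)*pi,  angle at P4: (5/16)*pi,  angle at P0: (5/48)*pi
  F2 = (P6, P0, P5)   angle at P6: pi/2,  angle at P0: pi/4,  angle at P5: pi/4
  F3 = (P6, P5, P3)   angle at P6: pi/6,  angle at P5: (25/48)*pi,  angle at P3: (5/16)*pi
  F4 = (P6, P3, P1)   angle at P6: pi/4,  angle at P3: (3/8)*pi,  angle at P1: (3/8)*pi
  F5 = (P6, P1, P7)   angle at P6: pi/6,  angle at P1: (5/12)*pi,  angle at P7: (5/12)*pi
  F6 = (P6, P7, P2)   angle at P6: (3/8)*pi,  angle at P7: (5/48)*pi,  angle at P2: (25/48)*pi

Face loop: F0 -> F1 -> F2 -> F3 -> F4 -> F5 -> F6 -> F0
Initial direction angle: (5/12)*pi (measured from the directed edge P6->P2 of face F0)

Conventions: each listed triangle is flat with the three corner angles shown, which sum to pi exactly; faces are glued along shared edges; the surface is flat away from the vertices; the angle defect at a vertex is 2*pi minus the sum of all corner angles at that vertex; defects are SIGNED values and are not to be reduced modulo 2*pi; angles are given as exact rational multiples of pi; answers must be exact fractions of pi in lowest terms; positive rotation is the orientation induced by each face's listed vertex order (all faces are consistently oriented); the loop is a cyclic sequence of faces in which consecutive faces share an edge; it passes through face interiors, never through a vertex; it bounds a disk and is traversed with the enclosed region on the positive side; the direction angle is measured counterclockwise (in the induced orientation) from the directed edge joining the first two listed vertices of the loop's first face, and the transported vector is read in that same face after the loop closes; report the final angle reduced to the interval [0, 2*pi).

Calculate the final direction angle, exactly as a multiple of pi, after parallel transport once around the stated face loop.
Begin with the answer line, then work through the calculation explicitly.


Answer: final direction angle = pi/24

enclosed vertex P6: corner angles sum to (19/8)*pi, defect = 2*pi - (19/8)*pi = (-3/8)*pi
transport around the loop rotates by the sum of enclosed defects; add to the initial angle mod 2*pi
final angle = (5/12)*pi - (3/8)*pi = pi/24 (mod 2*pi)


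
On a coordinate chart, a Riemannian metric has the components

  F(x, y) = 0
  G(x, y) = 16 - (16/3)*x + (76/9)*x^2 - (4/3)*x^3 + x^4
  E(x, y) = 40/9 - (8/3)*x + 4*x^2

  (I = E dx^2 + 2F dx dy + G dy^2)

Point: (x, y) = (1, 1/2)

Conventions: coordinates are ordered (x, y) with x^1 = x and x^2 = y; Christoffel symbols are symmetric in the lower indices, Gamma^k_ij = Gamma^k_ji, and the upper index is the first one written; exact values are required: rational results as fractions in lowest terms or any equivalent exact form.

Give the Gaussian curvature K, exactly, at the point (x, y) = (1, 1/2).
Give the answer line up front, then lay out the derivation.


Answer: K = -243/4394

E = 52/9, F = 0, G = 169/9, EG - F^2 = 8788/81 at the point
E_x = 16/3, E_y = 0, F_x = 0, F_y = 0, G_x = 104/9, G_y = 0
E_yy = 0, F_xy = 0, G_xx = 188/9
Brioschi: K = (det M1 - det M2) / (EG - F^2)^2 with the standard first/second-derivative matrices M1, M2.
M1 = [[-E_yy/2 + F_xy - G_xx/2, E_x/2, F_x - E_y/2], [F_y - G_x/2, E, F], [G_y/2, F, G]] = [[-94/9, 8/3, 0], [-52/9, 52/9, 0], [0, 0, 169/9]]; det M1 = -615160/729
M2 = [[0, E_y/2, G_x/2], [E_y/2, E, F], [G_x/2, F, G]] = [[0, 0, 52/9], [0, 52/9, 0], [52/9, 0, 169/9]]; det M2 = -140608/729
det M1 - det M2 = -17576/27; K = -17576/27 / (8788/81)^2 = -243/4394


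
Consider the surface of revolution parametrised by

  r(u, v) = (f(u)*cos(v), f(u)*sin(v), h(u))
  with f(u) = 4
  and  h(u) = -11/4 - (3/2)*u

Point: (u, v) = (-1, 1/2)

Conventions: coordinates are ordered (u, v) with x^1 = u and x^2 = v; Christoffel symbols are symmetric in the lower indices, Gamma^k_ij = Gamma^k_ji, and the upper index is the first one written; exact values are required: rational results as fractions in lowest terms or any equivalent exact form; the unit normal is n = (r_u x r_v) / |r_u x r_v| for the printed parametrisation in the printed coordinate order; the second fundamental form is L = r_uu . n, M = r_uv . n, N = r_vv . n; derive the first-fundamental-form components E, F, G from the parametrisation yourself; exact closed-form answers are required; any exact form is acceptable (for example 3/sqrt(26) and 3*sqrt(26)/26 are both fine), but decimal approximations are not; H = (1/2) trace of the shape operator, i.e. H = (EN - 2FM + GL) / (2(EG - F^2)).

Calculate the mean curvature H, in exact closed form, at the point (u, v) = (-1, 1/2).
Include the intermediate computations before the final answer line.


f = 4, f' = 0, f'' = 0, h' = -3/2, h'' = 0
E = 9/4, F = 0, G = 16; answer radicand W^2 = 9/4
unnormalised second-form numerators: l = 0, m = 0, n = -6; L = l/sqrt(9/4), and similarly M = m/sqrt(W^2), N = n/sqrt(W^2)
H = (E*n - 2*F*m + G*l) / (2*(EG - F^2)*sqrt(W^2)); E*n - 2*F*m + G*l = -27/2, EG - F^2 = 36, so H = (-3/16)/sqrt(9/4)

Answer: H = -1/8


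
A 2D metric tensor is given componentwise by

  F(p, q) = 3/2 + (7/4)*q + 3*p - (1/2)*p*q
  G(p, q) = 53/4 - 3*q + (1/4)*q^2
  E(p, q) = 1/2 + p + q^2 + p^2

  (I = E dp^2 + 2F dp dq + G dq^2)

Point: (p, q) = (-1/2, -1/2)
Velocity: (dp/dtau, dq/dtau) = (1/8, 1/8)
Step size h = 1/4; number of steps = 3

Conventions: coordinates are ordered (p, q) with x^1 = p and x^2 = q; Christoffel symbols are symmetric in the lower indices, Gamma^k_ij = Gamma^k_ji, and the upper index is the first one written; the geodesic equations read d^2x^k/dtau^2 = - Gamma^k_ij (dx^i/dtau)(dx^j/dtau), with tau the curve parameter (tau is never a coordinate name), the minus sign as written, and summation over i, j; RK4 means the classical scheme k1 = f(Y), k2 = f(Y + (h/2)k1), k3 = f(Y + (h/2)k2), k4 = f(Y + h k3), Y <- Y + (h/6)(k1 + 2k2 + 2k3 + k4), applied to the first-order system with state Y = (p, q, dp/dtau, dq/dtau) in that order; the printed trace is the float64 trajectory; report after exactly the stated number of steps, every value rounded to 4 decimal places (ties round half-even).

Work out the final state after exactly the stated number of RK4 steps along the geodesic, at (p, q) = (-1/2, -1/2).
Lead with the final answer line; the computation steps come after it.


Answer: p = -0.4189, q = -0.4074, dp/dtau = 0.0899, dq/dtau = 0.1222

f(Y) = (dp/dtau, dq/dtau, -Gamma^p_ij Y'^i Y'^j, -Gamma^q_ij Y'^i Y'^j) with the Gammas evaluated at the stage position; h = 0.250000; intermediate values shown to 6 dp
step 0: p = -0.5000, q = -0.5000, dp/dtau = 0.1250, dq/dtau = 0.1250
step 1:
  k1: at (p, q) = (-0.500000, -0.500000), (dp/dtau, dq/dtau) = (0.125000, 0.125000); Gamma_ppp = 0.585366, Gamma_ppq = -1.156098, Gamma_pqq = 4.370732, Gamma_qpp = 0.292683, Gamma_qpq = -0.078049, Gamma_qqq = 0.185366; k1 = (0.125000, 0.125000, -0.041311, -0.005030)
  k2: at (p, q) = (-0.484375, -0.484375), (dp/dtau, dq/dtau) = (0.119836, 0.124371); Gamma_ppp = 0.578343, Gamma_ppq = -1.132342, Gamma_pqq = 4.421519, Gamma_qpp = 0.288416, Gamma_qpq = -0.070425, Gamma_qqq = 0.165174; k2 = (0.119836, 0.124371, -0.042945, -0.004598)
  k3: at (p, q) = (-0.485020, -0.484454), (dp/dtau, dq/dtau) = (0.119632, 0.124425); Gamma_ppp = 0.578470, Gamma_ppq = -1.133116, Gamma_pqq = 4.424001, Gamma_qpp = 0.288515, Gamma_qpq = -0.070644, Gamma_qqq = 0.165998; k3 = (0.119632, 0.124425, -0.043036, -0.004596)
  k4: at (p, q) = (-0.470092, -0.468894), (dp/dtau, dq/dtau) = (0.114241, 0.123851); Gamma_ppp = 0.571658, Gamma_ppq = -1.109352, Gamma_pqq = 4.477665, Gamma_qpp = 0.284410, Gamma_qpq = -0.063421, Gamma_qqq = 0.146056; k4 = (0.114241, 0.123851, -0.044752, -0.004158)
  Y <- Y + (h/6)(k1 + 2k2 + 2k3 + k4): p = -0.4701, q = -0.4689, dp/dtau = 0.1142, dq/dtau = 0.1239
step 2:
  k1: at (p, q) = (-0.470076, -0.468898), (dp/dtau, dq/dtau) = (0.114249, 0.123851); Gamma_ppp = 0.571657, Gamma_ppq = -1.109336, Gamma_pqq = 4.477550, Gamma_qpp = 0.284408, Gamma_qpq = -0.063416, Gamma_qqq = 0.146036; k1 = (0.114249, 0.123851, -0.044749, -0.004158)
  k2: at (p, q) = (-0.455795, -0.453417), (dp/dtau, dq/dtau) = (0.108655, 0.123331); Gamma_ppp = 0.565037, Gamma_ppq = -1.085484, Gamma_pqq = 4.533789, Gamma_qpp = 0.280454, Gamma_qpq = -0.056578, Gamma_qqq = 0.126272; k2 = (0.108655, 0.123331, -0.046540, -0.003715)
  k3: at (p, q) = (-0.456494, -0.453482), (dp/dtau, dq/dtau) = (0.108431, 0.123387); Gamma_ppp = 0.565141, Gamma_ppq = -1.086292, Gamma_pqq = 4.536723, Gamma_qpp = 0.280554, Gamma_qpq = -0.056796, Gamma_qqq = 0.127160; k3 = (0.108431, 0.123387, -0.046646, -0.003715)
  k4: at (p, q) = (-0.442968, -0.438052), (dp/dtau, dq/dtau) = (0.102587, 0.122922); Gamma_ppp = 0.558673, Gamma_ppq = -1.062404, Gamma_pqq = 4.596426, Gamma_qpp = 0.276754, Gamma_qpq = -0.050351, Gamma_qqq = 0.107690; k4 = (0.102587, 0.122922, -0.048537, -0.003270)
  Y <- Y + (h/6)(k1 + 2k2 + 2k3 + k4): p = -0.4430, q = -0.4381, dp/dtau = 0.1026, dq/dtau = 0.1229
step 3:
  k1: at (p, q) = (-0.442951, -0.438056), (dp/dtau, dq/dtau) = (0.102596, 0.122922); Gamma_ppp = 0.558673, Gamma_ppq = -1.062388, Gamma_pqq = 4.596300, Gamma_qpp = 0.276753, Gamma_qpq = -0.050346, Gamma_qqq = 0.107669; k1 = (0.102596, 0.122922, -0.048534, -0.003270)
  k2: at (p, q) = (-0.430126, -0.422691), (dp/dtau, dq/dtau) = (0.096530, 0.122514); Gamma_ppp = 0.552335, Gamma_ppq = -1.038376, Gamma_pqq = 4.659141, Gamma_qpp = 0.273096, Gamma_qpq = -0.044279, Gamma_qqq = 0.088419; k2 = (0.096530, 0.122514, -0.050518, -0.002825)
  k3: at (p, q) = (-0.430884, -0.422742), (dp/dtau, dq/dtau) = (0.096282, 0.122569); Gamma_ppp = 0.552408, Gamma_ppq = -1.039213, Gamma_pqq = 4.662578, Gamma_qpp = 0.273198, Gamma_qpq = -0.044495, Gamma_qqq = 0.089375; k3 = (0.096282, 0.122569, -0.050640, -0.002825)
  k4: at (p, q) = (-0.418880, -0.407414), (dp/dtau, dq/dtau) = (0.089936, 0.122216); Gamma_ppp = 0.546144, Gamma_ppq = -1.015114, Gamma_pqq = 4.729544, Gamma_qpp = 0.269689, Gamma_qpq = -0.038814, Gamma_qqq = 0.070469; k4 = (0.089936, 0.122216, -0.052746, -0.002381)
  Y <- Y + (h/6)(k1 + 2k2 + 2k3 + k4): p = -0.4189, q = -0.4074, dp/dtau = 0.0899, dq/dtau = 0.1222


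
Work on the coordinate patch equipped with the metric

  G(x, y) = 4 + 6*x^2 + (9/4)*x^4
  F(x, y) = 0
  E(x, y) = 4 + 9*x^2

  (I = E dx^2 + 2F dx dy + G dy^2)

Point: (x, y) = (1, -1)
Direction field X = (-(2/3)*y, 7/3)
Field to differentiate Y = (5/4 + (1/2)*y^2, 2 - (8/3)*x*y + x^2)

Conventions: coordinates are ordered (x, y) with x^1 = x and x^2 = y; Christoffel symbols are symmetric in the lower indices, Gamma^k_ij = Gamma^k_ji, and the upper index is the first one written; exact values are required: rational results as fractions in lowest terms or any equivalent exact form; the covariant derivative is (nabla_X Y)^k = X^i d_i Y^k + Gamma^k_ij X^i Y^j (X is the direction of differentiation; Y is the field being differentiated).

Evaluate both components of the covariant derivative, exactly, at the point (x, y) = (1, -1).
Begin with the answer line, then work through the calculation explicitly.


Answer: (nabla_X Y)^x = -476/39, (nabla_X Y)^y = 457/126

E = 13, F = 0, G = 49/4 at the point
E_x = 18, E_y = 0, F_x = 0, F_y = 0, G_x = 21, G_y = 0
EG - F^2 = 637/4;  g^inv = (4/637) * [[49/4, 0], [0, 13]]
first-kind symbols [ij,l] = (1/2)(d_i g_jl + d_j g_il - d_l g_ij): [xx,x] = E_x/2 = 9, [xx,y] = F_x - E_y/2 = 0, [xy,x] = E_y/2 = 0, [xy,y] = G_x/2 = 21/2, [yy,x] = F_y - G_x/2 = -21/2, [yy,y] = G_y/2 = 0
Gamma^x_ij = (G*[ij,x] - F*[ij,y])/(EG - F^2), Gamma^y_ij = (E*[ij,y] - F*[ij,x])/(EG - F^2)
Gamma_xxx = 9/13, Gamma_xxy = 0, Gamma_xyy = -21/26, Gamma_yxx = 0, Gamma_yxy = 6/7, Gamma_yyy = 0
X = (2/3, 7/3), Y = (7/4, 17/3) at the point


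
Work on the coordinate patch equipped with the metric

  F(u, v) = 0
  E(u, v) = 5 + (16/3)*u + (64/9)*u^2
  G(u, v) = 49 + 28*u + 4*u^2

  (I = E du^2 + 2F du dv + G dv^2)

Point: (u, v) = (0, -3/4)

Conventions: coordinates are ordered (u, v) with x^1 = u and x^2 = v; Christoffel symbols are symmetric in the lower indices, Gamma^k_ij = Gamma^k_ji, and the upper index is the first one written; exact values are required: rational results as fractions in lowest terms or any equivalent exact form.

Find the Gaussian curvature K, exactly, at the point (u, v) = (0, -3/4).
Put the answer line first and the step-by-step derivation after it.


Answer: K = 16/525

E = 5, F = 0, G = 49, EG - F^2 = 245 at the point
E_u = 16/3, E_v = 0, F_u = 0, F_v = 0, G_u = 28, G_v = 0
E_vv = 0, F_uv = 0, G_uu = 8
Brioschi: K = (det M1 - det M2) / (EG - F^2)^2 with the standard first/second-derivative matrices M1, M2.
M1 = [[-E_vv/2 + F_uv - G_uu/2, E_u/2, F_u - E_v/2], [F_v - G_u/2, E, F], [G_v/2, F, G]] = [[-4, 8/3, 0], [-14, 5, 0], [0, 0, 49]]; det M1 = 2548/3
M2 = [[0, E_v/2, G_u/2], [E_v/2, E, F], [G_u/2, F, G]] = [[0, 0, 14], [0, 5, 0], [14, 0, 49]]; det M2 = -980
det M1 - det M2 = 5488/3; K = 5488/3 / (245)^2 = 16/525


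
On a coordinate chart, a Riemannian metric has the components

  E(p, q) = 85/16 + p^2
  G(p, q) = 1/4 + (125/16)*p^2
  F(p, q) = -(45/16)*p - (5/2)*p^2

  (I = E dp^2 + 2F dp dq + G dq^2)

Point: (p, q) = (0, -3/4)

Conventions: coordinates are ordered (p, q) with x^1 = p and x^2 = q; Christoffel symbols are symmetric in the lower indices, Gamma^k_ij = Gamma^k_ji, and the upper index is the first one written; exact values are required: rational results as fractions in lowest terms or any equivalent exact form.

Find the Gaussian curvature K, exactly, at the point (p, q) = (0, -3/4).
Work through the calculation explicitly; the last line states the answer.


E = 85/16, F = 0, G = 1/4, EG - F^2 = 85/64 at the point
E_p = 0, E_q = 0, F_p = -45/16, F_q = 0, G_p = 0, G_q = 0
E_qq = 0, F_pq = 0, G_pp = 125/8
Compute both Brioschi determinants and normalise by (EG - F^2)^2.
M1 = [[-E_qq/2 + F_pq - G_pp/2, E_p/2, F_p - E_q/2], [F_q - G_p/2, E, F], [G_q/2, F, G]] = [[-125/16, 0, -45/16], [0, 85/16, 0], [0, 0, 1/4]]; det M1 = -10625/1024
M2 = [[0, E_q/2, G_p/2], [E_q/2, E, F], [G_p/2, F, G]] = [[0, 0, 0], [0, 85/16, 0], [0, 0, 1/4]]; det M2 = 0
det M1 - det M2 = -10625/1024; K = -10625/1024 / (85/64)^2 = -100/17

Answer: K = -100/17


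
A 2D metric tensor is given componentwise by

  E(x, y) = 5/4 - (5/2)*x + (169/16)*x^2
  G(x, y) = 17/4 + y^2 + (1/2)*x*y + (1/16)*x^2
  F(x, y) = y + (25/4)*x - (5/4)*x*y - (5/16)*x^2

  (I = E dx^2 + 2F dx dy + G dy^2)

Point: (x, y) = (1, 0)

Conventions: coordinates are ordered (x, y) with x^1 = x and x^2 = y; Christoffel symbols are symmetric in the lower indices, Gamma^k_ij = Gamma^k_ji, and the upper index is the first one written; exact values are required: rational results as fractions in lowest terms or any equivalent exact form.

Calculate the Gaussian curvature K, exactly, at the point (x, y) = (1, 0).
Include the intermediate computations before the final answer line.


E = 149/16, F = 95/16, G = 69/16, EG - F^2 = 157/32 at the point
E_x = 149/8, E_y = 0, F_x = 45/8, F_y = -1/4, G_x = 1/8, G_y = 1/2
E_yy = 0, F_xy = -5/4, G_xx = 1/8
By Brioschi, K is (det M1 - det M2) divided by (EG - F^2) squared.
M1 = [[-E_yy/2 + F_xy - G_xx/2, E_x/2, F_x - E_y/2], [F_y - G_x/2, E, F], [G_y/2, F, G]] = [[-21/16, 149/16, 45/8], [-5/16, 149/16, 95/16], [1/4, 95/16, 69/16]]; det M1 = -14741/4096
M2 = [[0, E_y/2, G_x/2], [E_y/2, E, F], [G_x/2, F, G]] = [[0, 0, 1/16], [0, 149/16, 95/16], [1/16, 95/16, 69/16]]; det M2 = -149/4096
det M1 - det M2 = -57/16; K = -57/16 / (157/32)^2 = -3648/24649

Answer: K = -3648/24649
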